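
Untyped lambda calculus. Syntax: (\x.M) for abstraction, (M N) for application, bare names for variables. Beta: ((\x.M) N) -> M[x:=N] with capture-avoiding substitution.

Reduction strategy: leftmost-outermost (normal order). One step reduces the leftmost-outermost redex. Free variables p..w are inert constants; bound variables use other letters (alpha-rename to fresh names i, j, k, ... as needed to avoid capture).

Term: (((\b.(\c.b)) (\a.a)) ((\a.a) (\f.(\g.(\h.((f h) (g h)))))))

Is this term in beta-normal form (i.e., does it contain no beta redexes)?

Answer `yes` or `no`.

Term: (((\b.(\c.b)) (\a.a)) ((\a.a) (\f.(\g.(\h.((f h) (g h)))))))
Found 2 beta redex(es).

Answer: no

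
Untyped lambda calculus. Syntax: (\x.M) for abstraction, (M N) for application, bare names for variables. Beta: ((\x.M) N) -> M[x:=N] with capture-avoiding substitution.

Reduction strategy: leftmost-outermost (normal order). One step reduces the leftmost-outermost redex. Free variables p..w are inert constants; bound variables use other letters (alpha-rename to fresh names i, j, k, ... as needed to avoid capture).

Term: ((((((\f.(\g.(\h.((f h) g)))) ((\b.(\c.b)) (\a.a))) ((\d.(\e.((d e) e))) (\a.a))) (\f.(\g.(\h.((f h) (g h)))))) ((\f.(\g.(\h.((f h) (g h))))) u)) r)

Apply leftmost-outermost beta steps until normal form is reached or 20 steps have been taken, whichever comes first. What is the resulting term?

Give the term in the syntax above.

Answer: ((u r) (\h.((u h) (r h))))

Derivation:
Step 0: ((((((\f.(\g.(\h.((f h) g)))) ((\b.(\c.b)) (\a.a))) ((\d.(\e.((d e) e))) (\a.a))) (\f.(\g.(\h.((f h) (g h)))))) ((\f.(\g.(\h.((f h) (g h))))) u)) r)
Step 1: (((((\g.(\h.((((\b.(\c.b)) (\a.a)) h) g))) ((\d.(\e.((d e) e))) (\a.a))) (\f.(\g.(\h.((f h) (g h)))))) ((\f.(\g.(\h.((f h) (g h))))) u)) r)
Step 2: ((((\h.((((\b.(\c.b)) (\a.a)) h) ((\d.(\e.((d e) e))) (\a.a)))) (\f.(\g.(\h.((f h) (g h)))))) ((\f.(\g.(\h.((f h) (g h))))) u)) r)
Step 3: ((((((\b.(\c.b)) (\a.a)) (\f.(\g.(\h.((f h) (g h)))))) ((\d.(\e.((d e) e))) (\a.a))) ((\f.(\g.(\h.((f h) (g h))))) u)) r)
Step 4: (((((\c.(\a.a)) (\f.(\g.(\h.((f h) (g h)))))) ((\d.(\e.((d e) e))) (\a.a))) ((\f.(\g.(\h.((f h) (g h))))) u)) r)
Step 5: ((((\a.a) ((\d.(\e.((d e) e))) (\a.a))) ((\f.(\g.(\h.((f h) (g h))))) u)) r)
Step 6: ((((\d.(\e.((d e) e))) (\a.a)) ((\f.(\g.(\h.((f h) (g h))))) u)) r)
Step 7: (((\e.(((\a.a) e) e)) ((\f.(\g.(\h.((f h) (g h))))) u)) r)
Step 8: ((((\a.a) ((\f.(\g.(\h.((f h) (g h))))) u)) ((\f.(\g.(\h.((f h) (g h))))) u)) r)
Step 9: ((((\f.(\g.(\h.((f h) (g h))))) u) ((\f.(\g.(\h.((f h) (g h))))) u)) r)
Step 10: (((\g.(\h.((u h) (g h)))) ((\f.(\g.(\h.((f h) (g h))))) u)) r)
Step 11: ((\h.((u h) (((\f.(\g.(\h.((f h) (g h))))) u) h))) r)
Step 12: ((u r) (((\f.(\g.(\h.((f h) (g h))))) u) r))
Step 13: ((u r) ((\g.(\h.((u h) (g h)))) r))
Step 14: ((u r) (\h.((u h) (r h))))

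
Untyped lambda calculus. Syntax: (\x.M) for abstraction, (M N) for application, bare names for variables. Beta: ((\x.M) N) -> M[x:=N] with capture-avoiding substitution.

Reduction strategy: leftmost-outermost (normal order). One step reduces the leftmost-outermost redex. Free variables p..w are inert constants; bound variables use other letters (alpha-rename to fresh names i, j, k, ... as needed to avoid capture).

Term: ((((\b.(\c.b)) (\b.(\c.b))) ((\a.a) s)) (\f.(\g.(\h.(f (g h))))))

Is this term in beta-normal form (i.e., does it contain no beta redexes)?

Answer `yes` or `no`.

Term: ((((\b.(\c.b)) (\b.(\c.b))) ((\a.a) s)) (\f.(\g.(\h.(f (g h))))))
Found 2 beta redex(es).

Answer: no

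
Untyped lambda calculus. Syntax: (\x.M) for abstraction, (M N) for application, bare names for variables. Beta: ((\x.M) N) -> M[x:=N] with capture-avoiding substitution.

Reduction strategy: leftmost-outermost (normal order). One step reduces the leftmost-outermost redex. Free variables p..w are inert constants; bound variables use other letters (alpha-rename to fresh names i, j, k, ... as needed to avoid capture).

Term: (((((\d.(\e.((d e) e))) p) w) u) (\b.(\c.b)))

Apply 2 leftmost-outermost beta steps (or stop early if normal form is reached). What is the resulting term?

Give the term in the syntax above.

Answer: ((((p w) w) u) (\b.(\c.b)))

Derivation:
Step 0: (((((\d.(\e.((d e) e))) p) w) u) (\b.(\c.b)))
Step 1: ((((\e.((p e) e)) w) u) (\b.(\c.b)))
Step 2: ((((p w) w) u) (\b.(\c.b)))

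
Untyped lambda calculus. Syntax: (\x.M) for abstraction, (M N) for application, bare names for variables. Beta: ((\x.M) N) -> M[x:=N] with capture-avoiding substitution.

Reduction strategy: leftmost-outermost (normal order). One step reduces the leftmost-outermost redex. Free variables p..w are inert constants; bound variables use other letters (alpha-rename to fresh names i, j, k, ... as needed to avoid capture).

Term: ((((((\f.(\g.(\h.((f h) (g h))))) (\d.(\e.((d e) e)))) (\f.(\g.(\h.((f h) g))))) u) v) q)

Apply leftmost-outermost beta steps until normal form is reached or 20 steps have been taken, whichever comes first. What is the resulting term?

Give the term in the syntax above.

Answer: ((((u (\g.(\h.((u h) g)))) (\g.(\h.((u h) g)))) v) q)

Derivation:
Step 0: ((((((\f.(\g.(\h.((f h) (g h))))) (\d.(\e.((d e) e)))) (\f.(\g.(\h.((f h) g))))) u) v) q)
Step 1: (((((\g.(\h.(((\d.(\e.((d e) e))) h) (g h)))) (\f.(\g.(\h.((f h) g))))) u) v) q)
Step 2: ((((\h.(((\d.(\e.((d e) e))) h) ((\f.(\g.(\h.((f h) g)))) h))) u) v) q)
Step 3: (((((\d.(\e.((d e) e))) u) ((\f.(\g.(\h.((f h) g)))) u)) v) q)
Step 4: ((((\e.((u e) e)) ((\f.(\g.(\h.((f h) g)))) u)) v) q)
Step 5: ((((u ((\f.(\g.(\h.((f h) g)))) u)) ((\f.(\g.(\h.((f h) g)))) u)) v) q)
Step 6: ((((u (\g.(\h.((u h) g)))) ((\f.(\g.(\h.((f h) g)))) u)) v) q)
Step 7: ((((u (\g.(\h.((u h) g)))) (\g.(\h.((u h) g)))) v) q)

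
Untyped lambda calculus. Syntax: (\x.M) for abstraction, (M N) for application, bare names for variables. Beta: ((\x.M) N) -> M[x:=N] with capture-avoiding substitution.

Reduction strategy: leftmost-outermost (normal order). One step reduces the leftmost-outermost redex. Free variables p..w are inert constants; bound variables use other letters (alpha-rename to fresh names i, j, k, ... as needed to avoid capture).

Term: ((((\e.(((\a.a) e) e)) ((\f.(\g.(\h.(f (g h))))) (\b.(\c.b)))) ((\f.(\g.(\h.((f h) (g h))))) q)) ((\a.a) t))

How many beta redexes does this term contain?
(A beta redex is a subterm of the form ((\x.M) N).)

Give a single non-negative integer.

Answer: 5

Derivation:
Term: ((((\e.(((\a.a) e) e)) ((\f.(\g.(\h.(f (g h))))) (\b.(\c.b)))) ((\f.(\g.(\h.((f h) (g h))))) q)) ((\a.a) t))
  Redex: ((\e.(((\a.a) e) e)) ((\f.(\g.(\h.(f (g h))))) (\b.(\c.b))))
  Redex: ((\a.a) e)
  Redex: ((\f.(\g.(\h.(f (g h))))) (\b.(\c.b)))
  Redex: ((\f.(\g.(\h.((f h) (g h))))) q)
  Redex: ((\a.a) t)
Total redexes: 5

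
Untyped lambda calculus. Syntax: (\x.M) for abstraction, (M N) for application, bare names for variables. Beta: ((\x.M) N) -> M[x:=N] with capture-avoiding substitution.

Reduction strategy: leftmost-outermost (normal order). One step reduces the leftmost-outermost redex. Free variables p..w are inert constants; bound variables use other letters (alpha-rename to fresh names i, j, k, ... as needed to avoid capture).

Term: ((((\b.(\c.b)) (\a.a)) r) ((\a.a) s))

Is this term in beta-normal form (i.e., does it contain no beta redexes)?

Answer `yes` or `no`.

Answer: no

Derivation:
Term: ((((\b.(\c.b)) (\a.a)) r) ((\a.a) s))
Found 2 beta redex(es).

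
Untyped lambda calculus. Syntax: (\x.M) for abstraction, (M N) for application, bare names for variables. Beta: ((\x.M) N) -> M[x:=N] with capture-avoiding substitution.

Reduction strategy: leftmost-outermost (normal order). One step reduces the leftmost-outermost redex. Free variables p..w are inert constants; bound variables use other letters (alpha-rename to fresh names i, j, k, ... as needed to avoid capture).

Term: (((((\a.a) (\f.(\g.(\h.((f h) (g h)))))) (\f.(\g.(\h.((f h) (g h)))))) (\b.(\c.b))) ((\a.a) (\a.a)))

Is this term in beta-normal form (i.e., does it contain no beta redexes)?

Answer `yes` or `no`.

Answer: no

Derivation:
Term: (((((\a.a) (\f.(\g.(\h.((f h) (g h)))))) (\f.(\g.(\h.((f h) (g h)))))) (\b.(\c.b))) ((\a.a) (\a.a)))
Found 2 beta redex(es).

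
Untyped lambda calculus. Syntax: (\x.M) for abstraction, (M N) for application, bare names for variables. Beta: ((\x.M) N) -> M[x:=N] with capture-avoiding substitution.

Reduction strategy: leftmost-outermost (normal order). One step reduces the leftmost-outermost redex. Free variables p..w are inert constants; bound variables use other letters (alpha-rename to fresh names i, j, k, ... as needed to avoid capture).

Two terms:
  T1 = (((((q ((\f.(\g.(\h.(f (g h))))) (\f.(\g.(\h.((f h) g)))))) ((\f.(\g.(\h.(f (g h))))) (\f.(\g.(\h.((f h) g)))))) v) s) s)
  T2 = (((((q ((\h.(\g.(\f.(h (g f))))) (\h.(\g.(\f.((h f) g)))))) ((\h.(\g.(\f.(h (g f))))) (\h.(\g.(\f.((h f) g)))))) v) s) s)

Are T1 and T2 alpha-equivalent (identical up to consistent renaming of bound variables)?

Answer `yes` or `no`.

Answer: yes

Derivation:
Term 1: (((((q ((\f.(\g.(\h.(f (g h))))) (\f.(\g.(\h.((f h) g)))))) ((\f.(\g.(\h.(f (g h))))) (\f.(\g.(\h.((f h) g)))))) v) s) s)
Term 2: (((((q ((\h.(\g.(\f.(h (g f))))) (\h.(\g.(\f.((h f) g)))))) ((\h.(\g.(\f.(h (g f))))) (\h.(\g.(\f.((h f) g)))))) v) s) s)
Alpha-equivalence: compare structure up to binder renaming.
Result: True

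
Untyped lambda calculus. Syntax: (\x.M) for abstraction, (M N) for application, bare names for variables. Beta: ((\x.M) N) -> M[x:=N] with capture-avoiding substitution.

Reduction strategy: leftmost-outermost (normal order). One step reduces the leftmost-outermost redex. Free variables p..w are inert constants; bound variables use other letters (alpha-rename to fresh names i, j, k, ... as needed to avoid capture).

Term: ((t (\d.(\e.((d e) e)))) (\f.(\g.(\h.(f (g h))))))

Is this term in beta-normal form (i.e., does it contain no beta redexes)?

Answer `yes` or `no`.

Term: ((t (\d.(\e.((d e) e)))) (\f.(\g.(\h.(f (g h))))))
No beta redexes found.

Answer: yes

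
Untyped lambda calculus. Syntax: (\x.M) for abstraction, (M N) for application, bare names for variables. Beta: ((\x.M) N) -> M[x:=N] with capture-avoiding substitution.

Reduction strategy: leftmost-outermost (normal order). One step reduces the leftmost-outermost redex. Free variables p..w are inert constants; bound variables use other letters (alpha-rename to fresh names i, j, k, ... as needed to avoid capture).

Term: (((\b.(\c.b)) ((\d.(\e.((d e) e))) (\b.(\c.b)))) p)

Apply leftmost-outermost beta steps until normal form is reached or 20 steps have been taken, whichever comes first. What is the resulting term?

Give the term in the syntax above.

Answer: (\e.e)

Derivation:
Step 0: (((\b.(\c.b)) ((\d.(\e.((d e) e))) (\b.(\c.b)))) p)
Step 1: ((\c.((\d.(\e.((d e) e))) (\b.(\c.b)))) p)
Step 2: ((\d.(\e.((d e) e))) (\b.(\c.b)))
Step 3: (\e.(((\b.(\c.b)) e) e))
Step 4: (\e.((\c.e) e))
Step 5: (\e.e)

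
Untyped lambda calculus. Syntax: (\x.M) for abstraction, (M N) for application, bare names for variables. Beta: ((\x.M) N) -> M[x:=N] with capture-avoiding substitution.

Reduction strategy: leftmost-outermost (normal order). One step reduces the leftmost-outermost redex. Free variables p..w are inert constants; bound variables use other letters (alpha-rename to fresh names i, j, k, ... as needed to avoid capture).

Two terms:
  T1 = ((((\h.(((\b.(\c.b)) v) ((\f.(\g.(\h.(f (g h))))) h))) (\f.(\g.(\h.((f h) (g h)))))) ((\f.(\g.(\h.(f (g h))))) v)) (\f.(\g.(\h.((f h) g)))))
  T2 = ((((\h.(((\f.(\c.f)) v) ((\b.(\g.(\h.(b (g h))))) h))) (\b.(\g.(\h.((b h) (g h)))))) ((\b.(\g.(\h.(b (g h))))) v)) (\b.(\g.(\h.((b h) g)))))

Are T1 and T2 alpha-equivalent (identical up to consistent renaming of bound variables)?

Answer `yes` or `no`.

Term 1: ((((\h.(((\b.(\c.b)) v) ((\f.(\g.(\h.(f (g h))))) h))) (\f.(\g.(\h.((f h) (g h)))))) ((\f.(\g.(\h.(f (g h))))) v)) (\f.(\g.(\h.((f h) g)))))
Term 2: ((((\h.(((\f.(\c.f)) v) ((\b.(\g.(\h.(b (g h))))) h))) (\b.(\g.(\h.((b h) (g h)))))) ((\b.(\g.(\h.(b (g h))))) v)) (\b.(\g.(\h.((b h) g)))))
Alpha-equivalence: compare structure up to binder renaming.
Result: True

Answer: yes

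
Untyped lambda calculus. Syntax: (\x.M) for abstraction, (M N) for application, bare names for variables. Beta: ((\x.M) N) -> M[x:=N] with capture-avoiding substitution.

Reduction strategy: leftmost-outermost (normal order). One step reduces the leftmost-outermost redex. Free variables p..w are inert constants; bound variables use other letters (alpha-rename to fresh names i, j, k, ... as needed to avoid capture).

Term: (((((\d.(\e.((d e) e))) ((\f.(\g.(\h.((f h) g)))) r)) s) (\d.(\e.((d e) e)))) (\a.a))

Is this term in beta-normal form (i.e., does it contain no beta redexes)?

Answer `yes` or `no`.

Answer: no

Derivation:
Term: (((((\d.(\e.((d e) e))) ((\f.(\g.(\h.((f h) g)))) r)) s) (\d.(\e.((d e) e)))) (\a.a))
Found 2 beta redex(es).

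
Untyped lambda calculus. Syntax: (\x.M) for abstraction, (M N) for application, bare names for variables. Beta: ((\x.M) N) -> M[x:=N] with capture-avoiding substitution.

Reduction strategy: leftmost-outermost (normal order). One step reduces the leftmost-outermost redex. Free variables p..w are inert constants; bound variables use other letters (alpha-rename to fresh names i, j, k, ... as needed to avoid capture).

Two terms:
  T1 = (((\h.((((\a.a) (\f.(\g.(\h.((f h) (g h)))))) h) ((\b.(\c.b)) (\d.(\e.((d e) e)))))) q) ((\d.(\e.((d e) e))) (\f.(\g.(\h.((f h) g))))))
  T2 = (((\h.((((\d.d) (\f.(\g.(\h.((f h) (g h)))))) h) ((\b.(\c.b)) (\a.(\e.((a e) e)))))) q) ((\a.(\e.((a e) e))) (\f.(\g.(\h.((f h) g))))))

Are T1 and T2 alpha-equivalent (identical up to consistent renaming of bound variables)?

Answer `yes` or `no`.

Answer: yes

Derivation:
Term 1: (((\h.((((\a.a) (\f.(\g.(\h.((f h) (g h)))))) h) ((\b.(\c.b)) (\d.(\e.((d e) e)))))) q) ((\d.(\e.((d e) e))) (\f.(\g.(\h.((f h) g))))))
Term 2: (((\h.((((\d.d) (\f.(\g.(\h.((f h) (g h)))))) h) ((\b.(\c.b)) (\a.(\e.((a e) e)))))) q) ((\a.(\e.((a e) e))) (\f.(\g.(\h.((f h) g))))))
Alpha-equivalence: compare structure up to binder renaming.
Result: True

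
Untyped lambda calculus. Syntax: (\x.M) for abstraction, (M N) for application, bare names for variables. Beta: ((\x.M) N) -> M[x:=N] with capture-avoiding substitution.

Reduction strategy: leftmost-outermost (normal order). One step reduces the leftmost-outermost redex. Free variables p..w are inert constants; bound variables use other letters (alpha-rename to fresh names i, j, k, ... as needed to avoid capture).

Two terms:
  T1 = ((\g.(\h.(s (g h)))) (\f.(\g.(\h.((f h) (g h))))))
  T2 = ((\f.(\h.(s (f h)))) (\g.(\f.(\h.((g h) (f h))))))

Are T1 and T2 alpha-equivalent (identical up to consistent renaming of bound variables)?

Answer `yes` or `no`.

Answer: yes

Derivation:
Term 1: ((\g.(\h.(s (g h)))) (\f.(\g.(\h.((f h) (g h))))))
Term 2: ((\f.(\h.(s (f h)))) (\g.(\f.(\h.((g h) (f h))))))
Alpha-equivalence: compare structure up to binder renaming.
Result: True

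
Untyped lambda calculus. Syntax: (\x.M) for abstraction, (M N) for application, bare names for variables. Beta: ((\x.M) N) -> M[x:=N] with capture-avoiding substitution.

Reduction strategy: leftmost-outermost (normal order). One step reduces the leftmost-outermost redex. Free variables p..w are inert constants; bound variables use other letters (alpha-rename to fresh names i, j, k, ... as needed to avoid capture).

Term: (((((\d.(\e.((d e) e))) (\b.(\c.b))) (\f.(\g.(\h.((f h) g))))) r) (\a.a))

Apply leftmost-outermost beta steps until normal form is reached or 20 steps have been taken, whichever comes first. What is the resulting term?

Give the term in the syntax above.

Step 0: (((((\d.(\e.((d e) e))) (\b.(\c.b))) (\f.(\g.(\h.((f h) g))))) r) (\a.a))
Step 1: ((((\e.(((\b.(\c.b)) e) e)) (\f.(\g.(\h.((f h) g))))) r) (\a.a))
Step 2: (((((\b.(\c.b)) (\f.(\g.(\h.((f h) g))))) (\f.(\g.(\h.((f h) g))))) r) (\a.a))
Step 3: ((((\c.(\f.(\g.(\h.((f h) g))))) (\f.(\g.(\h.((f h) g))))) r) (\a.a))
Step 4: (((\f.(\g.(\h.((f h) g)))) r) (\a.a))
Step 5: ((\g.(\h.((r h) g))) (\a.a))
Step 6: (\h.((r h) (\a.a)))

Answer: (\h.((r h) (\a.a)))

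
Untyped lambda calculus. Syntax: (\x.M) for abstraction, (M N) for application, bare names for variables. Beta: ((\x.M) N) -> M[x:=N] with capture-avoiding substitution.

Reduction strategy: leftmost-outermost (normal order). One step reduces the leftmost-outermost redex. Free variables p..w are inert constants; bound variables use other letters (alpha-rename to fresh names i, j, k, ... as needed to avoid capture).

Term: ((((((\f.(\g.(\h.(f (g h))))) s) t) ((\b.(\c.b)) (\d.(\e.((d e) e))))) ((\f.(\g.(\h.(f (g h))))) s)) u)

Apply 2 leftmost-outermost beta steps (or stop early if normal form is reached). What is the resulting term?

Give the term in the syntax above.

Step 0: ((((((\f.(\g.(\h.(f (g h))))) s) t) ((\b.(\c.b)) (\d.(\e.((d e) e))))) ((\f.(\g.(\h.(f (g h))))) s)) u)
Step 1: (((((\g.(\h.(s (g h)))) t) ((\b.(\c.b)) (\d.(\e.((d e) e))))) ((\f.(\g.(\h.(f (g h))))) s)) u)
Step 2: ((((\h.(s (t h))) ((\b.(\c.b)) (\d.(\e.((d e) e))))) ((\f.(\g.(\h.(f (g h))))) s)) u)

Answer: ((((\h.(s (t h))) ((\b.(\c.b)) (\d.(\e.((d e) e))))) ((\f.(\g.(\h.(f (g h))))) s)) u)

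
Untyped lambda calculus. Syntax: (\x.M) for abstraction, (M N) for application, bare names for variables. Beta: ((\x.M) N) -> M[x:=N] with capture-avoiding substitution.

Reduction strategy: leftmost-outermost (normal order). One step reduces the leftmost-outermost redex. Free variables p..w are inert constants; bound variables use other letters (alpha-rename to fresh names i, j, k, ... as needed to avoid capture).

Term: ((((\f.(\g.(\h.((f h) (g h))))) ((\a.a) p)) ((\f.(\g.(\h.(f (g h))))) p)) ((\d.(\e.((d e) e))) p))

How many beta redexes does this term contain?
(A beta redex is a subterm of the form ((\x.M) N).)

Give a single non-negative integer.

Term: ((((\f.(\g.(\h.((f h) (g h))))) ((\a.a) p)) ((\f.(\g.(\h.(f (g h))))) p)) ((\d.(\e.((d e) e))) p))
  Redex: ((\f.(\g.(\h.((f h) (g h))))) ((\a.a) p))
  Redex: ((\a.a) p)
  Redex: ((\f.(\g.(\h.(f (g h))))) p)
  Redex: ((\d.(\e.((d e) e))) p)
Total redexes: 4

Answer: 4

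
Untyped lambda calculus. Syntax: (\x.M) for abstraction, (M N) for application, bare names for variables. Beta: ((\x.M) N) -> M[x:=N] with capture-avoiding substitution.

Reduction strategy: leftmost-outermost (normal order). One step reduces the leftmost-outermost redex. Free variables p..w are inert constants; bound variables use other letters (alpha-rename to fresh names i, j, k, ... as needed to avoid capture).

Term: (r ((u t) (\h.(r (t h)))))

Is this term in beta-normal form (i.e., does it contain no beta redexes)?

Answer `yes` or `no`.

Answer: yes

Derivation:
Term: (r ((u t) (\h.(r (t h)))))
No beta redexes found.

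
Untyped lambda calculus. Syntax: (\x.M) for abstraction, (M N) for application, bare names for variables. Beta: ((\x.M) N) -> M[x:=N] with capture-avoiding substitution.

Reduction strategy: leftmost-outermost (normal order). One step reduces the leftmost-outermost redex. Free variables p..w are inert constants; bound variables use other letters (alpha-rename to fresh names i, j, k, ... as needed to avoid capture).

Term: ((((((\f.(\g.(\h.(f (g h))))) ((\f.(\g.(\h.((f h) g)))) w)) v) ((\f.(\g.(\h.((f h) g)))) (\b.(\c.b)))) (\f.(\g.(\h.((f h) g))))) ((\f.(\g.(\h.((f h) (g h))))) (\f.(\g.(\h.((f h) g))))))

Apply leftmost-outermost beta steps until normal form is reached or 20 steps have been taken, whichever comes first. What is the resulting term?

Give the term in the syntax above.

Answer: (((w (\f.(\g.(\h.((f h) g))))) (v (\g.(\h.h)))) (\g.(\h.(\i.((h i) (g h))))))

Derivation:
Step 0: ((((((\f.(\g.(\h.(f (g h))))) ((\f.(\g.(\h.((f h) g)))) w)) v) ((\f.(\g.(\h.((f h) g)))) (\b.(\c.b)))) (\f.(\g.(\h.((f h) g))))) ((\f.(\g.(\h.((f h) (g h))))) (\f.(\g.(\h.((f h) g))))))
Step 1: (((((\g.(\h.(((\f.(\g.(\h.((f h) g)))) w) (g h)))) v) ((\f.(\g.(\h.((f h) g)))) (\b.(\c.b)))) (\f.(\g.(\h.((f h) g))))) ((\f.(\g.(\h.((f h) (g h))))) (\f.(\g.(\h.((f h) g))))))
Step 2: ((((\h.(((\f.(\g.(\h.((f h) g)))) w) (v h))) ((\f.(\g.(\h.((f h) g)))) (\b.(\c.b)))) (\f.(\g.(\h.((f h) g))))) ((\f.(\g.(\h.((f h) (g h))))) (\f.(\g.(\h.((f h) g))))))
Step 3: (((((\f.(\g.(\h.((f h) g)))) w) (v ((\f.(\g.(\h.((f h) g)))) (\b.(\c.b))))) (\f.(\g.(\h.((f h) g))))) ((\f.(\g.(\h.((f h) (g h))))) (\f.(\g.(\h.((f h) g))))))
Step 4: ((((\g.(\h.((w h) g))) (v ((\f.(\g.(\h.((f h) g)))) (\b.(\c.b))))) (\f.(\g.(\h.((f h) g))))) ((\f.(\g.(\h.((f h) (g h))))) (\f.(\g.(\h.((f h) g))))))
Step 5: (((\h.((w h) (v ((\f.(\g.(\h.((f h) g)))) (\b.(\c.b)))))) (\f.(\g.(\h.((f h) g))))) ((\f.(\g.(\h.((f h) (g h))))) (\f.(\g.(\h.((f h) g))))))
Step 6: (((w (\f.(\g.(\h.((f h) g))))) (v ((\f.(\g.(\h.((f h) g)))) (\b.(\c.b))))) ((\f.(\g.(\h.((f h) (g h))))) (\f.(\g.(\h.((f h) g))))))
Step 7: (((w (\f.(\g.(\h.((f h) g))))) (v (\g.(\h.(((\b.(\c.b)) h) g))))) ((\f.(\g.(\h.((f h) (g h))))) (\f.(\g.(\h.((f h) g))))))
Step 8: (((w (\f.(\g.(\h.((f h) g))))) (v (\g.(\h.((\c.h) g))))) ((\f.(\g.(\h.((f h) (g h))))) (\f.(\g.(\h.((f h) g))))))
Step 9: (((w (\f.(\g.(\h.((f h) g))))) (v (\g.(\h.h)))) ((\f.(\g.(\h.((f h) (g h))))) (\f.(\g.(\h.((f h) g))))))
Step 10: (((w (\f.(\g.(\h.((f h) g))))) (v (\g.(\h.h)))) (\g.(\h.(((\f.(\g.(\h.((f h) g)))) h) (g h)))))
Step 11: (((w (\f.(\g.(\h.((f h) g))))) (v (\g.(\h.h)))) (\g.(\h.((\g.(\i.((h i) g))) (g h)))))
Step 12: (((w (\f.(\g.(\h.((f h) g))))) (v (\g.(\h.h)))) (\g.(\h.(\i.((h i) (g h))))))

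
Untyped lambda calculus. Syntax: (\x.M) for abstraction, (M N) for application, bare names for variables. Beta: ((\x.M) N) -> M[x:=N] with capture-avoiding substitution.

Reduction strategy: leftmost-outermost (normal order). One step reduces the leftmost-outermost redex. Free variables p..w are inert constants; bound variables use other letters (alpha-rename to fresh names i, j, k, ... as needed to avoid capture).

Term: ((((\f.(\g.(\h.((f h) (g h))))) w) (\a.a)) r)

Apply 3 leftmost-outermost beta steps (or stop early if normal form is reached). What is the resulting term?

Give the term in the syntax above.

Answer: ((w r) ((\a.a) r))

Derivation:
Step 0: ((((\f.(\g.(\h.((f h) (g h))))) w) (\a.a)) r)
Step 1: (((\g.(\h.((w h) (g h)))) (\a.a)) r)
Step 2: ((\h.((w h) ((\a.a) h))) r)
Step 3: ((w r) ((\a.a) r))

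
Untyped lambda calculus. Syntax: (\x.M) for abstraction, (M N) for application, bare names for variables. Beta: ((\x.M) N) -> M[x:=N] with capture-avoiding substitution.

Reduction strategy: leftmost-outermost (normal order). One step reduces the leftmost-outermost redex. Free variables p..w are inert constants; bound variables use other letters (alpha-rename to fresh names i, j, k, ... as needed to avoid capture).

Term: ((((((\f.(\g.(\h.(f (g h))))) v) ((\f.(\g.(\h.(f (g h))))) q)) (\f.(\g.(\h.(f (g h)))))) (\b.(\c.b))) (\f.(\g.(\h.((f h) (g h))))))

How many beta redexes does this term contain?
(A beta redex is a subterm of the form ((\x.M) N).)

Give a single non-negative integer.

Answer: 2

Derivation:
Term: ((((((\f.(\g.(\h.(f (g h))))) v) ((\f.(\g.(\h.(f (g h))))) q)) (\f.(\g.(\h.(f (g h)))))) (\b.(\c.b))) (\f.(\g.(\h.((f h) (g h))))))
  Redex: ((\f.(\g.(\h.(f (g h))))) v)
  Redex: ((\f.(\g.(\h.(f (g h))))) q)
Total redexes: 2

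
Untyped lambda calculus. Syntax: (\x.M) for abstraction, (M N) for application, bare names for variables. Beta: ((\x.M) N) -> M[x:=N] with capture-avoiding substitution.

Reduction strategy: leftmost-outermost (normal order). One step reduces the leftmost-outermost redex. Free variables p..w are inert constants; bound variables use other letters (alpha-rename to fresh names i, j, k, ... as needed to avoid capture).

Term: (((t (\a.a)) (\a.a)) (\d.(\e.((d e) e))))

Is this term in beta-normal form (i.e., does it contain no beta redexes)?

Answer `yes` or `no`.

Answer: yes

Derivation:
Term: (((t (\a.a)) (\a.a)) (\d.(\e.((d e) e))))
No beta redexes found.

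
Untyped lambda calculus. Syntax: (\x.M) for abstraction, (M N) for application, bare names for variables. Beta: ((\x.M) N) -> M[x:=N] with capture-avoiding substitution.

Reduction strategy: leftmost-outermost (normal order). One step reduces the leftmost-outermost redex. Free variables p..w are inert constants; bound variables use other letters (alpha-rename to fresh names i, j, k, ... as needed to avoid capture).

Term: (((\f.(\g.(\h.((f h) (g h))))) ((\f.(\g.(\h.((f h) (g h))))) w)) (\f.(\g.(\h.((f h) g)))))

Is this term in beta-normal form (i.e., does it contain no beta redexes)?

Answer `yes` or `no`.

Term: (((\f.(\g.(\h.((f h) (g h))))) ((\f.(\g.(\h.((f h) (g h))))) w)) (\f.(\g.(\h.((f h) g)))))
Found 2 beta redex(es).

Answer: no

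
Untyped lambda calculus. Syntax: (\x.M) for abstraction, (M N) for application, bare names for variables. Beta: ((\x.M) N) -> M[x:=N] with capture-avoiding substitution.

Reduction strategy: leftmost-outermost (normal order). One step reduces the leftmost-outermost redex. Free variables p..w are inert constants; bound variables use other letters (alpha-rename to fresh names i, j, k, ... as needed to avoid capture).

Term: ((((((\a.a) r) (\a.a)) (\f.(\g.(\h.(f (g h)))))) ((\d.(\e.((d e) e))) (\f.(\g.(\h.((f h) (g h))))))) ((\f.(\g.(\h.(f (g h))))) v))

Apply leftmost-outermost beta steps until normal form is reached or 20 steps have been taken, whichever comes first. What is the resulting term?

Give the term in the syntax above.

Step 0: ((((((\a.a) r) (\a.a)) (\f.(\g.(\h.(f (g h)))))) ((\d.(\e.((d e) e))) (\f.(\g.(\h.((f h) (g h))))))) ((\f.(\g.(\h.(f (g h))))) v))
Step 1: ((((r (\a.a)) (\f.(\g.(\h.(f (g h)))))) ((\d.(\e.((d e) e))) (\f.(\g.(\h.((f h) (g h))))))) ((\f.(\g.(\h.(f (g h))))) v))
Step 2: ((((r (\a.a)) (\f.(\g.(\h.(f (g h)))))) (\e.(((\f.(\g.(\h.((f h) (g h))))) e) e))) ((\f.(\g.(\h.(f (g h))))) v))
Step 3: ((((r (\a.a)) (\f.(\g.(\h.(f (g h)))))) (\e.((\g.(\h.((e h) (g h)))) e))) ((\f.(\g.(\h.(f (g h))))) v))
Step 4: ((((r (\a.a)) (\f.(\g.(\h.(f (g h)))))) (\e.(\h.((e h) (e h))))) ((\f.(\g.(\h.(f (g h))))) v))
Step 5: ((((r (\a.a)) (\f.(\g.(\h.(f (g h)))))) (\e.(\h.((e h) (e h))))) (\g.(\h.(v (g h)))))

Answer: ((((r (\a.a)) (\f.(\g.(\h.(f (g h)))))) (\e.(\h.((e h) (e h))))) (\g.(\h.(v (g h)))))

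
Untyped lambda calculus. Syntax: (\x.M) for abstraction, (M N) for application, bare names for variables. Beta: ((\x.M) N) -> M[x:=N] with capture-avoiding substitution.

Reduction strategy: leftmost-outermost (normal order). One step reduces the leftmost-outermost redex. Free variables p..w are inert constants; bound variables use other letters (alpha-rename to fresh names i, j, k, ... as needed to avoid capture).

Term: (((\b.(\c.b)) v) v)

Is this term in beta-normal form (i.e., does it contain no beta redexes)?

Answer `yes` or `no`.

Answer: no

Derivation:
Term: (((\b.(\c.b)) v) v)
Found 1 beta redex(es).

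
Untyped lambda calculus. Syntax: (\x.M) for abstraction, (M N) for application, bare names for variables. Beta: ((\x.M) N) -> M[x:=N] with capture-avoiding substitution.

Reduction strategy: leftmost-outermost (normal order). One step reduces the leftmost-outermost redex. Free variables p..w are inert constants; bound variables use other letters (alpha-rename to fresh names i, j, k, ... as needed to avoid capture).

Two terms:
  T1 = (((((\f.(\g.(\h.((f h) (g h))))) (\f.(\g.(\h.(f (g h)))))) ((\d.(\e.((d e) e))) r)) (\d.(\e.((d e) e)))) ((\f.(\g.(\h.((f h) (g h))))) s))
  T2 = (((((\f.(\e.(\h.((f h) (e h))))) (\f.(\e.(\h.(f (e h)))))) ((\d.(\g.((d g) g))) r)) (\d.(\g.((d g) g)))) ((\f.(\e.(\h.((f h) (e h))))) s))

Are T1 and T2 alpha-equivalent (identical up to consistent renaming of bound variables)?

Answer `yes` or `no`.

Answer: yes

Derivation:
Term 1: (((((\f.(\g.(\h.((f h) (g h))))) (\f.(\g.(\h.(f (g h)))))) ((\d.(\e.((d e) e))) r)) (\d.(\e.((d e) e)))) ((\f.(\g.(\h.((f h) (g h))))) s))
Term 2: (((((\f.(\e.(\h.((f h) (e h))))) (\f.(\e.(\h.(f (e h)))))) ((\d.(\g.((d g) g))) r)) (\d.(\g.((d g) g)))) ((\f.(\e.(\h.((f h) (e h))))) s))
Alpha-equivalence: compare structure up to binder renaming.
Result: True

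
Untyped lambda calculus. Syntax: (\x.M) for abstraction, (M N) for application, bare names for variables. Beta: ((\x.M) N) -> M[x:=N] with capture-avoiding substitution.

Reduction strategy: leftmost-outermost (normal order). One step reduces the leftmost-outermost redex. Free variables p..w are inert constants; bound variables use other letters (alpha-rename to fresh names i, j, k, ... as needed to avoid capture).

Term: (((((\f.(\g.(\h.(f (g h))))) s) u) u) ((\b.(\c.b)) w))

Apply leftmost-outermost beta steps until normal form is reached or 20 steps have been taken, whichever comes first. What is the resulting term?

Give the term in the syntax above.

Step 0: (((((\f.(\g.(\h.(f (g h))))) s) u) u) ((\b.(\c.b)) w))
Step 1: ((((\g.(\h.(s (g h)))) u) u) ((\b.(\c.b)) w))
Step 2: (((\h.(s (u h))) u) ((\b.(\c.b)) w))
Step 3: ((s (u u)) ((\b.(\c.b)) w))
Step 4: ((s (u u)) (\c.w))

Answer: ((s (u u)) (\c.w))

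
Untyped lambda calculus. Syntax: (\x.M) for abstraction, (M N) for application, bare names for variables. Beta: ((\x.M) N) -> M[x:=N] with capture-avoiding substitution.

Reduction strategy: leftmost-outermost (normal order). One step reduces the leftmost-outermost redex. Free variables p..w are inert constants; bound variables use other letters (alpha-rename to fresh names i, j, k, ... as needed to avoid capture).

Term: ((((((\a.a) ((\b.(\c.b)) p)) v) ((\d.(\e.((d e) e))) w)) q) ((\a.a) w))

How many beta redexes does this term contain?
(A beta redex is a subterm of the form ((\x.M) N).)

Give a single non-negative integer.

Term: ((((((\a.a) ((\b.(\c.b)) p)) v) ((\d.(\e.((d e) e))) w)) q) ((\a.a) w))
  Redex: ((\a.a) ((\b.(\c.b)) p))
  Redex: ((\b.(\c.b)) p)
  Redex: ((\d.(\e.((d e) e))) w)
  Redex: ((\a.a) w)
Total redexes: 4

Answer: 4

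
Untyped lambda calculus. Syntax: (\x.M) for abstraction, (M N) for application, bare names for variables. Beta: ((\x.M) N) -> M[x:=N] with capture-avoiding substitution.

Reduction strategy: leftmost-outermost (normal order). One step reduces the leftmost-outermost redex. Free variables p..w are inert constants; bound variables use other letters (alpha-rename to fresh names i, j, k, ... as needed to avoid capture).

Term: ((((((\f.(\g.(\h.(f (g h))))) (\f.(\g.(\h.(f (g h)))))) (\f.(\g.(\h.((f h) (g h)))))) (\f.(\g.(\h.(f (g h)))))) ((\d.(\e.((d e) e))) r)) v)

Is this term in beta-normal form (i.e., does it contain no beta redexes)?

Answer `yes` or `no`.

Answer: no

Derivation:
Term: ((((((\f.(\g.(\h.(f (g h))))) (\f.(\g.(\h.(f (g h)))))) (\f.(\g.(\h.((f h) (g h)))))) (\f.(\g.(\h.(f (g h)))))) ((\d.(\e.((d e) e))) r)) v)
Found 2 beta redex(es).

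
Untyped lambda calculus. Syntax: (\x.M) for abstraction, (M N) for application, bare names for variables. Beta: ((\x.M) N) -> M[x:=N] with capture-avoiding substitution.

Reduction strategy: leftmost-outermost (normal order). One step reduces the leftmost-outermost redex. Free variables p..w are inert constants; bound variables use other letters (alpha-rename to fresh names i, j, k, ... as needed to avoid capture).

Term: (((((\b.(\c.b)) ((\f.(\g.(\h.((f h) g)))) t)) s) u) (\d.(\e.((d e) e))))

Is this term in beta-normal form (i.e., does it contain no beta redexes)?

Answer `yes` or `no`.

Answer: no

Derivation:
Term: (((((\b.(\c.b)) ((\f.(\g.(\h.((f h) g)))) t)) s) u) (\d.(\e.((d e) e))))
Found 2 beta redex(es).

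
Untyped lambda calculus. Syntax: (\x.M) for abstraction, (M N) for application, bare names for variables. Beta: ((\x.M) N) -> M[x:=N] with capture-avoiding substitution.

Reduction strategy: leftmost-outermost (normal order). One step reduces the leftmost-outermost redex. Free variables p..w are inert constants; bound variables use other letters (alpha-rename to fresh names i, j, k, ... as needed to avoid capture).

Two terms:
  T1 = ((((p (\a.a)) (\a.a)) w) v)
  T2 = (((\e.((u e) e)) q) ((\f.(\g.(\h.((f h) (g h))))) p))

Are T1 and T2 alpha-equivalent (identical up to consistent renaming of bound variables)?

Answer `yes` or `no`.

Answer: no

Derivation:
Term 1: ((((p (\a.a)) (\a.a)) w) v)
Term 2: (((\e.((u e) e)) q) ((\f.(\g.(\h.((f h) (g h))))) p))
Alpha-equivalence: compare structure up to binder renaming.
Result: False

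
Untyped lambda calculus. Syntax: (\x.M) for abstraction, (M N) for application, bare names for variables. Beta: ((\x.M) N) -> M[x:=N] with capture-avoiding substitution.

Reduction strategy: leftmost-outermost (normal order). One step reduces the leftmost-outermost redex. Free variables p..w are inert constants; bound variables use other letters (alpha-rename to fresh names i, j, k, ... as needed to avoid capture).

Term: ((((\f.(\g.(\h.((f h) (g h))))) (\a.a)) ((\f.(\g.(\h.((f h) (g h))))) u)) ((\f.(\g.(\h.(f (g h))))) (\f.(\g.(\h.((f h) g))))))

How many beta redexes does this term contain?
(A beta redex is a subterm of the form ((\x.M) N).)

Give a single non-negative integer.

Answer: 3

Derivation:
Term: ((((\f.(\g.(\h.((f h) (g h))))) (\a.a)) ((\f.(\g.(\h.((f h) (g h))))) u)) ((\f.(\g.(\h.(f (g h))))) (\f.(\g.(\h.((f h) g))))))
  Redex: ((\f.(\g.(\h.((f h) (g h))))) (\a.a))
  Redex: ((\f.(\g.(\h.((f h) (g h))))) u)
  Redex: ((\f.(\g.(\h.(f (g h))))) (\f.(\g.(\h.((f h) g)))))
Total redexes: 3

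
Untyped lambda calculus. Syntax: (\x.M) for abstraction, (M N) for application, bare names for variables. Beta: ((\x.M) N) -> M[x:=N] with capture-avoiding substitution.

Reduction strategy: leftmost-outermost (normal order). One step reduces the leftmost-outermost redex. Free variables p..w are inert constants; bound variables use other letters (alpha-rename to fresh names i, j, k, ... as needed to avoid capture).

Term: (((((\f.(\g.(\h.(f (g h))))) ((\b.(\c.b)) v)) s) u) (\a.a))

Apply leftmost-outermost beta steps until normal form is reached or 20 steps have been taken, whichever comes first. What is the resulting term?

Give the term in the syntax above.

Step 0: (((((\f.(\g.(\h.(f (g h))))) ((\b.(\c.b)) v)) s) u) (\a.a))
Step 1: ((((\g.(\h.(((\b.(\c.b)) v) (g h)))) s) u) (\a.a))
Step 2: (((\h.(((\b.(\c.b)) v) (s h))) u) (\a.a))
Step 3: ((((\b.(\c.b)) v) (s u)) (\a.a))
Step 4: (((\c.v) (s u)) (\a.a))
Step 5: (v (\a.a))

Answer: (v (\a.a))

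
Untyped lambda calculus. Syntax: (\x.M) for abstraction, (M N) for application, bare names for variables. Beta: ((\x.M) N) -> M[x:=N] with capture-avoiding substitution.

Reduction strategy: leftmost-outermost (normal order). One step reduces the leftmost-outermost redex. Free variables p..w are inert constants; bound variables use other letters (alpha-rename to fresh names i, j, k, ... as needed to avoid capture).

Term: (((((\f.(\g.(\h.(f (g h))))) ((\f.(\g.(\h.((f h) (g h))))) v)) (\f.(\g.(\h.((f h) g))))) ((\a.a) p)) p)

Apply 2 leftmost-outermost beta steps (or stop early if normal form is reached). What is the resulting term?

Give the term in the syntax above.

Answer: (((\h.(((\f.(\g.(\h.((f h) (g h))))) v) ((\f.(\g.(\h.((f h) g)))) h))) ((\a.a) p)) p)

Derivation:
Step 0: (((((\f.(\g.(\h.(f (g h))))) ((\f.(\g.(\h.((f h) (g h))))) v)) (\f.(\g.(\h.((f h) g))))) ((\a.a) p)) p)
Step 1: ((((\g.(\h.(((\f.(\g.(\h.((f h) (g h))))) v) (g h)))) (\f.(\g.(\h.((f h) g))))) ((\a.a) p)) p)
Step 2: (((\h.(((\f.(\g.(\h.((f h) (g h))))) v) ((\f.(\g.(\h.((f h) g)))) h))) ((\a.a) p)) p)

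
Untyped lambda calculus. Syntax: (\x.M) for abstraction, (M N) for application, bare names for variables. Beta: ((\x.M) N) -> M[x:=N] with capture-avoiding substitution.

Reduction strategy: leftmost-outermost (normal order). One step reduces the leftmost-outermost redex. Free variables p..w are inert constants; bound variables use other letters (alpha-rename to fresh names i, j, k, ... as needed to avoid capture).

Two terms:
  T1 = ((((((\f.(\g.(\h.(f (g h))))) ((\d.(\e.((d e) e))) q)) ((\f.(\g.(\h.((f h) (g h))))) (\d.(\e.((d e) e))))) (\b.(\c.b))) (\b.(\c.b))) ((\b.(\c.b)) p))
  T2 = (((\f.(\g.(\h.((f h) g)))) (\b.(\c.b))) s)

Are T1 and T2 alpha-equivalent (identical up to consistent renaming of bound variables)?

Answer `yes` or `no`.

Term 1: ((((((\f.(\g.(\h.(f (g h))))) ((\d.(\e.((d e) e))) q)) ((\f.(\g.(\h.((f h) (g h))))) (\d.(\e.((d e) e))))) (\b.(\c.b))) (\b.(\c.b))) ((\b.(\c.b)) p))
Term 2: (((\f.(\g.(\h.((f h) g)))) (\b.(\c.b))) s)
Alpha-equivalence: compare structure up to binder renaming.
Result: False

Answer: no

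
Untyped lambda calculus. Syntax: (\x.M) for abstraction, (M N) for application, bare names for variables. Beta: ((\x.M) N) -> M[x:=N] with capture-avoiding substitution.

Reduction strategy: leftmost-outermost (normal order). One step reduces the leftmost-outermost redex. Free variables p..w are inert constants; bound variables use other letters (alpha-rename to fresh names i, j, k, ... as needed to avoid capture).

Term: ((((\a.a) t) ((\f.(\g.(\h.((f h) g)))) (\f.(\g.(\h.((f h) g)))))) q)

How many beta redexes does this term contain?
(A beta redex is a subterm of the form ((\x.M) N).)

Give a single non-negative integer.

Term: ((((\a.a) t) ((\f.(\g.(\h.((f h) g)))) (\f.(\g.(\h.((f h) g)))))) q)
  Redex: ((\a.a) t)
  Redex: ((\f.(\g.(\h.((f h) g)))) (\f.(\g.(\h.((f h) g)))))
Total redexes: 2

Answer: 2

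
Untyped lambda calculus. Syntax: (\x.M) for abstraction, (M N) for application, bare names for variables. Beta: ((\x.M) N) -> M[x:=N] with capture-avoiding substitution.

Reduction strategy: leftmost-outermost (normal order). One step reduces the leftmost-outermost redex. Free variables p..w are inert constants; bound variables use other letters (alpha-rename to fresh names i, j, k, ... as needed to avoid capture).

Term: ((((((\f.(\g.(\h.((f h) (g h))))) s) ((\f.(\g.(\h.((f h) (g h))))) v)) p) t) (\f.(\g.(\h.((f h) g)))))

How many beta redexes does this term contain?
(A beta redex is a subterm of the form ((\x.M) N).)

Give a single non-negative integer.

Term: ((((((\f.(\g.(\h.((f h) (g h))))) s) ((\f.(\g.(\h.((f h) (g h))))) v)) p) t) (\f.(\g.(\h.((f h) g)))))
  Redex: ((\f.(\g.(\h.((f h) (g h))))) s)
  Redex: ((\f.(\g.(\h.((f h) (g h))))) v)
Total redexes: 2

Answer: 2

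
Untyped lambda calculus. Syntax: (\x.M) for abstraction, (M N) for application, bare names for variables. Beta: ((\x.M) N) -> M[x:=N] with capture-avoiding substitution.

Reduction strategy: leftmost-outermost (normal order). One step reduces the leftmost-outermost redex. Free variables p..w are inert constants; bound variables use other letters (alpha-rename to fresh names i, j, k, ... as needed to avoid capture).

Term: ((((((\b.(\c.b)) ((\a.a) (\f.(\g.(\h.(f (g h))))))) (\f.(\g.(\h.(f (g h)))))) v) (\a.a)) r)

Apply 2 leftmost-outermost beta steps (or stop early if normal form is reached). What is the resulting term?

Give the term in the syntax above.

Answer: (((((\a.a) (\f.(\g.(\h.(f (g h)))))) v) (\a.a)) r)

Derivation:
Step 0: ((((((\b.(\c.b)) ((\a.a) (\f.(\g.(\h.(f (g h))))))) (\f.(\g.(\h.(f (g h)))))) v) (\a.a)) r)
Step 1: (((((\c.((\a.a) (\f.(\g.(\h.(f (g h))))))) (\f.(\g.(\h.(f (g h)))))) v) (\a.a)) r)
Step 2: (((((\a.a) (\f.(\g.(\h.(f (g h)))))) v) (\a.a)) r)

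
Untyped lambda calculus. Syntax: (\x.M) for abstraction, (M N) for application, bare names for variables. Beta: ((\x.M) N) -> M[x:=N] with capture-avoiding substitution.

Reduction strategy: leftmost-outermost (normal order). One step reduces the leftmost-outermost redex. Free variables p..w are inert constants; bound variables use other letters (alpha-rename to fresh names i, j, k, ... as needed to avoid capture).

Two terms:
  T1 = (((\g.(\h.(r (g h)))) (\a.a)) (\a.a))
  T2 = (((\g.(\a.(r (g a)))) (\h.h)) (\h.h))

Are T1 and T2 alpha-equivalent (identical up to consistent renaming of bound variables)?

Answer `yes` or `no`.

Term 1: (((\g.(\h.(r (g h)))) (\a.a)) (\a.a))
Term 2: (((\g.(\a.(r (g a)))) (\h.h)) (\h.h))
Alpha-equivalence: compare structure up to binder renaming.
Result: True

Answer: yes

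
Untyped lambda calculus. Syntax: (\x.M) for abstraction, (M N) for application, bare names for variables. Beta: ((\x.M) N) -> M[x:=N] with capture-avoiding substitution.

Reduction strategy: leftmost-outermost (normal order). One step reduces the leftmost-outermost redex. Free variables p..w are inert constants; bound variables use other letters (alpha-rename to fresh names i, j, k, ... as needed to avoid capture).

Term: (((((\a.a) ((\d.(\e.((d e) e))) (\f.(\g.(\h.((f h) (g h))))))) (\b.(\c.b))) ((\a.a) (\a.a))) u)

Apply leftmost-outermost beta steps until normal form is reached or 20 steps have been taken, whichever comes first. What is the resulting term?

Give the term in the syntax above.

Step 0: (((((\a.a) ((\d.(\e.((d e) e))) (\f.(\g.(\h.((f h) (g h))))))) (\b.(\c.b))) ((\a.a) (\a.a))) u)
Step 1: (((((\d.(\e.((d e) e))) (\f.(\g.(\h.((f h) (g h)))))) (\b.(\c.b))) ((\a.a) (\a.a))) u)
Step 2: ((((\e.(((\f.(\g.(\h.((f h) (g h))))) e) e)) (\b.(\c.b))) ((\a.a) (\a.a))) u)
Step 3: (((((\f.(\g.(\h.((f h) (g h))))) (\b.(\c.b))) (\b.(\c.b))) ((\a.a) (\a.a))) u)
Step 4: ((((\g.(\h.(((\b.(\c.b)) h) (g h)))) (\b.(\c.b))) ((\a.a) (\a.a))) u)
Step 5: (((\h.(((\b.(\c.b)) h) ((\b.(\c.b)) h))) ((\a.a) (\a.a))) u)
Step 6: ((((\b.(\c.b)) ((\a.a) (\a.a))) ((\b.(\c.b)) ((\a.a) (\a.a)))) u)
Step 7: (((\c.((\a.a) (\a.a))) ((\b.(\c.b)) ((\a.a) (\a.a)))) u)
Step 8: (((\a.a) (\a.a)) u)
Step 9: ((\a.a) u)
Step 10: u

Answer: u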